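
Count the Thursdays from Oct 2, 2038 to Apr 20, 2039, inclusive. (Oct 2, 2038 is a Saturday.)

28

Oct 2, 2038 is a Saturday; the first Thursday on or after it is Oct 7, 2038 (5 days later).
From Oct 7, 2038 to Apr 20, 2039: 24 + 30 + 31 + 31 + 28 + 31 + 20 = 195 days (rest of Oct, Nov, Dec, Jan, Feb, Mar, Apr).
195 ÷ 7 = 27 full weeks with remainder 6, so 27 more Thursdays after the first → 28.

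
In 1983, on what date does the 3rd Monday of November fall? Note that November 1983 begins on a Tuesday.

1983-11-21

November 1983 begins on a Tuesday, so the first Monday is November 7 (6 days later).
The 3rd Monday is 2 weeks later: 7 + 14 = 21.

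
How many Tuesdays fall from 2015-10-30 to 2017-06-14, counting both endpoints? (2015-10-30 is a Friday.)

85

2015-10-30 is a Friday; the first Tuesday on or after it is 2015-11-03 (4 days later).
From 2015-11-03 to 2017-06-14: 58 + 366 + 165 = 589 days (rest of 2015, 2016, to 2017-06-14 in 2017).
589 ÷ 7 = 84 full weeks with remainder 1, so 84 more Tuesdays after the first → 85.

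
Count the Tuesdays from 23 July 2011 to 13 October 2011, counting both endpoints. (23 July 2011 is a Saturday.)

12

23 July 2011 is a Saturday; the first Tuesday on or after it is 26 July 2011 (3 days later).
From 26 July 2011 to 13 October 2011: 5 + 31 + 30 + 13 = 79 days (rest of July, August, September, October).
79 ÷ 7 = 11 full weeks with remainder 2, so 11 more Tuesdays after the first → 12.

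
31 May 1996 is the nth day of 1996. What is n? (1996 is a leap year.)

152

Days in months before May: 31 + 29 + 31 + 30 = 121.
Plus 31 days into May → day 152.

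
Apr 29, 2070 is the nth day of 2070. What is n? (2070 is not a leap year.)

Days in months before Apr: 31 + 28 + 31 = 90.
Plus 29 days into Apr → day 119.

119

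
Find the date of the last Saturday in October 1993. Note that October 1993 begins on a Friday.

30 October 1993

October 1993 begins on a Friday, so the first Saturday is October 2 (1 day later).
October 1993 has 31 days. Adding weeks: 2, 9, 16, 23, 30 — the last one ≤ 31 is the 30th.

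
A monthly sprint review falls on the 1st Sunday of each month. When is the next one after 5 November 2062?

3 December 2062

November 2062 starts on a Wednesday, so its 1st Sunday is 5 November 2062 (4 days in).
That is not after 5 November 2062, so look at December 2062.
December 2062 starts on a Friday, so its 1st Sunday is 3 December 2062 (2 days in).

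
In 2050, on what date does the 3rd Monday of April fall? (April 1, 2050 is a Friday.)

April 18, 2050

April 2050 begins on a Friday, so the first Monday is April 4 (3 days later).
The 3rd Monday is 2 weeks later: 4 + 14 = 18.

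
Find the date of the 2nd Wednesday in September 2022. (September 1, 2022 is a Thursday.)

14 September 2022

September 2022 begins on a Thursday, so the first Wednesday is September 7 (6 days later).
The 2nd Wednesday is 1 weeks later: 7 + 7 = 14.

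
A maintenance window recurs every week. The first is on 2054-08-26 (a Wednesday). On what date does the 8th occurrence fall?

The 8th occurrence is 7 intervals after the first: 7 × 7 = 49 days after 2054-08-26.
August has 31 days — 5 days to the end of August leaves 44.
September has 30 days (14 left).
14 days into October → 2054-10-14.

2054-10-14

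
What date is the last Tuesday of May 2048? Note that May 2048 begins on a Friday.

May 26, 2048

May 2048 begins on a Friday, so the first Tuesday is May 5 (4 days later).
May 2048 has 31 days. Adding weeks: 5, 12, 19, 26 — the last one ≤ 31 is the 26th.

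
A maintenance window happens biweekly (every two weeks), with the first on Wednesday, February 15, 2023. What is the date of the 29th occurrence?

March 13, 2024

The 29th occurrence is 28 intervals after the first: 28 × 14 = 392 days after February 15, 2023.
February has 28 days — 13 days to the end of February leaves 379.
March has 31 days (348 left).
April has 30 days (318 left).
May has 31 days (287 left).
June has 30 days (257 left).
July has 31 days (226 left).
August has 31 days (195 left).
September has 30 days (165 left).
October has 31 days (134 left).
November has 30 days (104 left).
December has 31 days (73 left).
January has 31 days (42 left).
February has 29 days (13 left).
13 days into March → March 13, 2024.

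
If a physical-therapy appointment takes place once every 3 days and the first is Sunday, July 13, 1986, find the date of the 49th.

December 4, 1986

The 49th occurrence is 48 intervals after the first: 48 × 3 = 144 days after July 13, 1986.
July has 31 days — 18 days to the end of July leaves 126.
August has 31 days (95 left).
September has 30 days (65 left).
October has 31 days (34 left).
November has 30 days (4 left).
4 days into December → December 4, 1986.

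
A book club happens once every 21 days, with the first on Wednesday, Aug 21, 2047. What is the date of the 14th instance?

May 20, 2048

The 14th occurrence is 13 intervals after the first: 13 × 21 = 273 days after Aug 21, 2047.
Aug has 31 days — 10 days to the end of Aug leaves 263.
Sep has 30 days (233 left).
Oct has 31 days (202 left).
Nov has 30 days (172 left).
Dec has 31 days (141 left).
Jan has 31 days (110 left).
Feb has 29 days (81 left).
Mar has 31 days (50 left).
Apr has 30 days (20 left).
20 days into May → May 20, 2048.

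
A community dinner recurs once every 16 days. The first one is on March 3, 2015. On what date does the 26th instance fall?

April 6, 2016

The 26th occurrence is 25 intervals after the first: 25 × 16 = 400 days after March 3, 2015.
March has 31 days — 28 days to the end of March leaves 372.
April has 30 days (342 left).
May has 31 days (311 left).
June has 30 days (281 left).
July has 31 days (250 left).
August has 31 days (219 left).
September has 30 days (189 left).
October has 31 days (158 left).
November has 30 days (128 left).
December has 31 days (97 left).
January has 31 days (66 left).
February has 29 days (37 left).
March has 31 days (6 left).
6 days into April → April 6, 2016.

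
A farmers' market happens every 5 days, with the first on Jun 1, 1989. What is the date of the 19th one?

Aug 30, 1989

The 19th occurrence is 18 intervals after the first: 18 × 5 = 90 days after Jun 1, 1989.
Jun has 30 days — 29 days to the end of Jun leaves 61.
Jul has 31 days (30 left).
30 days into Aug → Aug 30, 1989.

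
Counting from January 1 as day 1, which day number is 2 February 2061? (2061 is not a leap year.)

Days in months before February: 31 = 31.
Plus 2 days into February → day 33.

33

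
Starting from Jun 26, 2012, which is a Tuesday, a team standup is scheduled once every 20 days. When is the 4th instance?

Aug 25, 2012

The 4th occurrence is 3 intervals after the first: 3 × 20 = 60 days after Jun 26, 2012.
Jun has 30 days — 4 days to the end of Jun leaves 56.
Jul has 31 days (25 left).
25 days into Aug → Aug 25, 2012.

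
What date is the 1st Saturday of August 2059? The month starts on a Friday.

August 2059 begins on a Friday, so the first Saturday is August 2 (1 day later).

August 2, 2059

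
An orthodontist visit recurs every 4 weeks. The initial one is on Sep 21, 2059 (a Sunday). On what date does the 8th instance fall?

The 8th occurrence is 7 intervals after the first: 7 × 28 = 196 days after Sep 21, 2059.
Sep has 30 days — 9 days to the end of Sep leaves 187.
Oct has 31 days (156 left).
Nov has 30 days (126 left).
Dec has 31 days (95 left).
Jan has 31 days (64 left).
Feb has 29 days (35 left).
Mar has 31 days (4 left).
4 days into Apr → Apr 4, 2060.

Apr 4, 2060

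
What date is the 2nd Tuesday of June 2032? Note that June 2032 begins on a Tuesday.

2032-06-08

June 2032 begins on a Tuesday, so the first Tuesday is June 1.
The 2nd Tuesday is 1 weeks later: 1 + 7 = 8.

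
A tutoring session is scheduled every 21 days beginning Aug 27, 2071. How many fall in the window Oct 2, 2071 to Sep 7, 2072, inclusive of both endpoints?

Occurrences land 21·i days after Aug 27, 2071 for i = 0, 1, 2, …
Oct 2, 2071 is 36 days after the start; 36 ÷ 21 = 1 remainder 15; since the remainder is 15, round up to i = 2. First occurrence in the window: #3 on Oct 8, 2071 (2×21 = 42 days in).
Sep 7, 2072 is 377 days after the start; 377 ÷ 21 = 17 remainder 20. Last occurrence in the window: #18 on Aug 18, 2072.
Occurrences #3 through #18: 16 in total.

16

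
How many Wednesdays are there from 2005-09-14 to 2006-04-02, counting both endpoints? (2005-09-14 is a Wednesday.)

2005-09-14 is a Wednesday; the first Wednesday on or after it is 2005-09-14.
From 2005-09-14 to 2006-04-02: 16 + 31 + 30 + 31 + 31 + 28 + 31 + 2 = 200 days (rest of September, October, November, December, January, February, March, April).
200 ÷ 7 = 28 full weeks with remainder 4, so 28 more Wednesdays after the first → 29.

29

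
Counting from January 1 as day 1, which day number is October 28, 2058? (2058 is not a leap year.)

Days in months before October: 31 + 28 + 31 + 30 + 31 + 30 + 31 + 31 + 30 = 273.
Plus 28 days into October → day 301.

301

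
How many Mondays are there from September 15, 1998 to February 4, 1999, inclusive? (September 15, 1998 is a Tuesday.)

20

September 15, 1998 is a Tuesday; the first Monday on or after it is September 21, 1998 (6 days later).
From September 21, 1998 to February 4, 1999: 9 + 31 + 30 + 31 + 31 + 4 = 136 days (rest of September, October, November, December, January, February).
136 ÷ 7 = 19 full weeks with remainder 3, so 19 more Mondays after the first → 20.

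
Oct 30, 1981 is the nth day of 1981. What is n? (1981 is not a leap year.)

Days in months before Oct: 31 + 28 + 31 + 30 + 31 + 30 + 31 + 31 + 30 = 273.
Plus 30 days into Oct → day 303.

303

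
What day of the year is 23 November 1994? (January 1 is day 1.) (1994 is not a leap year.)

Days in months before November: 31 + 28 + 31 + 30 + 31 + 30 + 31 + 31 + 30 + 31 = 304.
Plus 23 days into November → day 327.

327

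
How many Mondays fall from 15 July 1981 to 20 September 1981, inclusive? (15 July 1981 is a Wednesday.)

15 July 1981 is a Wednesday; the first Monday on or after it is 20 July 1981 (5 days later).
From 20 July 1981 to 20 September 1981: 11 + 31 + 20 = 62 days (rest of July, August, September).
62 ÷ 7 = 8 full weeks with remainder 6, so 8 more Mondays after the first → 9.

9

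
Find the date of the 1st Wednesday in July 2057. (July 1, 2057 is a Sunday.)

July 2057 begins on a Sunday, so the first Wednesday is July 4 (3 days later).

2057-07-04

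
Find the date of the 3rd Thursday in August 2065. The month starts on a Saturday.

August 2065 begins on a Saturday, so the first Thursday is August 6 (5 days later).
The 3rd Thursday is 2 weeks later: 6 + 14 = 20.

20 August 2065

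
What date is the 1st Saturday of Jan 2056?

Jan 1, 2056

Jan 2056 begins on a Saturday, so the first Saturday is Jan 1.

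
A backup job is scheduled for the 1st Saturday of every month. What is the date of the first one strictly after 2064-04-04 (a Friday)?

April 2064 starts on a Tuesday, so its 1st Saturday is 2064-04-05 (4 days in).
2064-04-05 is after 2064-04-04, so that is the next one.

2064-04-05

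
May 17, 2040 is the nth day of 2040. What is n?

138

Days in months before May: 31 + 29 + 31 + 30 = 121.
Plus 17 days into May → day 138.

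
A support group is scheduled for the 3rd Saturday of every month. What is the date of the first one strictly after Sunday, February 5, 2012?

February 2012 starts on a Wednesday; its first Saturday is the 4th, so the 3rd Saturday is the 18th — February 18, 2012.
February 18, 2012 is after February 5, 2012, so that is the next one.

February 18, 2012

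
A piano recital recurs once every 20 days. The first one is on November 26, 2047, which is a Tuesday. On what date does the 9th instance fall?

May 4, 2048

The 9th occurrence is 8 intervals after the first: 8 × 20 = 160 days after November 26, 2047.
November has 30 days — 4 days to the end of November leaves 156.
December has 31 days (125 left).
January has 31 days (94 left).
February has 29 days (65 left).
March has 31 days (34 left).
April has 30 days (4 left).
4 days into May → May 4, 2048.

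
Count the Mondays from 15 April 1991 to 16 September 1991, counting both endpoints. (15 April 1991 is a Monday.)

15 April 1991 is a Monday; the first Monday on or after it is 15 April 1991.
From 15 April 1991 to 16 September 1991: 15 + 31 + 30 + 31 + 31 + 16 = 154 days (rest of April, May, June, July, August, September).
154 ÷ 7 = 22 full weeks with remainder 0, so 22 more Mondays after the first → 23.

23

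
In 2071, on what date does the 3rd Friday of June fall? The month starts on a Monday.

2071-06-19

June 2071 begins on a Monday, so the first Friday is June 5 (4 days later).
The 3rd Friday is 2 weeks later: 5 + 14 = 19.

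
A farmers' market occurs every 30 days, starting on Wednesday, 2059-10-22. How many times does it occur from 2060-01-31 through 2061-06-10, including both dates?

Occurrences land 30·i days after 2059-10-22 for i = 0, 1, 2, …
2060-01-31 is 101 days after the start; 101 ÷ 30 = 3 remainder 11; since the remainder is 11, round up to i = 4. First occurrence in the window: #5 on 2060-02-19 (4×30 = 120 days in).
2061-06-10 is 597 days after the start; 597 ÷ 30 = 19 remainder 27. Last occurrence in the window: #20 on 2061-05-14.
Occurrences #5 through #20: 16 in total.

16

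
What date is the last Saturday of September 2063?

September 2063 begins on a Saturday, so the first Saturday is September 1.
September 2063 has 30 days. Adding weeks: 1, 8, 15, 22, 29 — the last one ≤ 30 is the 29th.

29 September 2063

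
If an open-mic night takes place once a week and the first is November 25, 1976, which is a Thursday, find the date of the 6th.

December 30, 1976

The 6th occurrence is 5 intervals after the first: 5 × 7 = 35 days after November 25, 1976.
November has 30 days — 5 days to the end of November leaves 30.
30 days into December → December 30, 1976.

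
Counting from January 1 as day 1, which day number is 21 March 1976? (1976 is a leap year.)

81

Days in months before March: 31 + 29 = 60.
Plus 21 days into March → day 81.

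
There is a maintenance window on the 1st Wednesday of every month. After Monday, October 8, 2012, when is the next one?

October 2012 starts on a Monday, so its 1st Wednesday is October 3, 2012 (2 days in).
That is not after October 8, 2012, so look at November 2012.
November 2012 starts on a Thursday, so its 1st Wednesday is November 7, 2012 (6 days in).

November 7, 2012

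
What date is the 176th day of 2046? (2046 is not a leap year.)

2046-06-25

January has 31 days (176 − 31 = 145 remain).
February has 28 days (145 − 28 = 117 remain).
March has 31 days (117 − 31 = 86 remain).
April has 30 days (86 − 30 = 56 remain).
May has 31 days (56 − 31 = 25 remain).
25 into June → June 25.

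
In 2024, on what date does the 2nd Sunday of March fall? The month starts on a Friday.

March 10, 2024

March 2024 begins on a Friday, so the first Sunday is March 3 (2 days later).
The 2nd Sunday is 1 weeks later: 3 + 7 = 10.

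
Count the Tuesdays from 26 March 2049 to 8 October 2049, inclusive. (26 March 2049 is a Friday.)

28

26 March 2049 is a Friday; the first Tuesday on or after it is 30 March 2049 (4 days later).
From 30 March 2049 to 8 October 2049: 1 + 30 + 31 + 30 + 31 + 31 + 30 + 8 = 192 days (rest of March, April, May, June, July, August, September, October).
192 ÷ 7 = 27 full weeks with remainder 3, so 27 more Tuesdays after the first → 28.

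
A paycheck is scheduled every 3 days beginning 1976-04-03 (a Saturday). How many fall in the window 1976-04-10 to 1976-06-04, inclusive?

18

Occurrences land 3·i days after 1976-04-03 for i = 0, 1, 2, …
1976-04-10 is 7 days after the start; 7 ÷ 3 = 2 remainder 1; since the remainder is 1, round up to i = 3. First occurrence in the window: #4 on 1976-04-12 (3×3 = 9 days in).
1976-06-04 is 62 days after the start; 62 ÷ 3 = 20 remainder 2. Last occurrence in the window: #21 on 1976-06-02.
Occurrences #4 through #21: 18 in total.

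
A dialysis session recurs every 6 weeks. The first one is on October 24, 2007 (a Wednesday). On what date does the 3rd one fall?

The 3rd occurrence is 2 intervals after the first: 2 × 42 = 84 days after October 24, 2007.
October has 31 days — 7 days to the end of October leaves 77.
November has 30 days (47 left).
December has 31 days (16 left).
16 days into January → January 16, 2008.

January 16, 2008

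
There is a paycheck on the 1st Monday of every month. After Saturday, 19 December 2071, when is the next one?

4 January 2072

December 2071 starts on a Tuesday, so its 1st Monday is 7 December 2071 (6 days in).
That is not after 19 December 2071, so look at January 2072.
January 2072 starts on a Friday, so its 1st Monday is 4 January 2072 (3 days in).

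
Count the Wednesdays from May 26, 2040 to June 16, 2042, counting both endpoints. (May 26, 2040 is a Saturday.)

May 26, 2040 is a Saturday; the first Wednesday on or after it is May 30, 2040 (4 days later).
From May 30, 2040 to June 16, 2042: 215 + 365 + 167 = 747 days (rest of 2040, 2041, to June 16, 2042 in 2042).
747 ÷ 7 = 106 full weeks with remainder 5, so 106 more Wednesdays after the first → 107.

107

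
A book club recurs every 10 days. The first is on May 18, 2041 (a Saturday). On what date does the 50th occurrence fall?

The 50th occurrence is 49 intervals after the first: 49 × 10 = 490 days after May 18, 2041.
May has 31 days — 13 days to the end of May leaves 477.
From end of May to end of 2041 is 214 days (263 left).
January has 31 days (232 left).
February has 28 days (204 left).
March has 31 days (173 left).
April has 30 days (143 left).
May has 31 days (112 left).
June has 30 days (82 left).
July has 31 days (51 left).
August has 31 days (20 left).
20 days into September → September 20, 2042.

September 20, 2042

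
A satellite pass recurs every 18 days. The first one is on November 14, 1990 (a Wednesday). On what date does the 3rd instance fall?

December 20, 1990

The 3rd occurrence is 2 intervals after the first: 2 × 18 = 36 days after November 14, 1990.
November has 30 days — 16 days to the end of November leaves 20.
20 days into December → December 20, 1990.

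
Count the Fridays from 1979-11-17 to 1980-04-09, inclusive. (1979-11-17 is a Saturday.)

1979-11-17 is a Saturday; the first Friday on or after it is 1979-11-23 (6 days later).
From 1979-11-23 to 1980-04-09: 7 + 31 + 31 + 29 + 31 + 9 = 138 days (rest of November, December, January, February, March, April).
138 ÷ 7 = 19 full weeks with remainder 5, so 19 more Fridays after the first → 20.

20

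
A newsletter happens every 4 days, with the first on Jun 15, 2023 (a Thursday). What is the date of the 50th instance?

The 50th occurrence is 49 intervals after the first: 49 × 4 = 196 days after Jun 15, 2023.
Jun has 30 days — 15 days to the end of Jun leaves 181.
Jul has 31 days (150 left).
Aug has 31 days (119 left).
Sep has 30 days (89 left).
Oct has 31 days (58 left).
Nov has 30 days (28 left).
28 days into Dec → Dec 28, 2023.

Dec 28, 2023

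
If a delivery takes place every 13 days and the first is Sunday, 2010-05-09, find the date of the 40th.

The 40th occurrence is 39 intervals after the first: 39 × 13 = 507 days after 2010-05-09.
May has 31 days — 22 days to the end of May leaves 485.
From end of May to end of 2010 is 214 days (271 left).
January has 31 days (240 left).
February has 28 days (212 left).
March has 31 days (181 left).
April has 30 days (151 left).
May has 31 days (120 left).
June has 30 days (90 left).
July has 31 days (59 left).
August has 31 days (28 left).
28 days into September → 2011-09-28.

2011-09-28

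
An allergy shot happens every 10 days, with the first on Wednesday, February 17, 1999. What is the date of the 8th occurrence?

April 28, 1999

The 8th occurrence is 7 intervals after the first: 7 × 10 = 70 days after February 17, 1999.
February has 28 days — 11 days to the end of February leaves 59.
March has 31 days (28 left).
28 days into April → April 28, 1999.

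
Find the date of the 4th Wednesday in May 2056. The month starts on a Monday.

2056-05-24

May 2056 begins on a Monday, so the first Wednesday is May 3 (2 days later).
The 4th Wednesday is 3 weeks later: 3 + 21 = 24.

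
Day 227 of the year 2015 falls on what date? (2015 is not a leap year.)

Aug 15, 2015

Jan has 31 days (227 − 31 = 196 remain).
Feb has 28 days (196 − 28 = 168 remain).
Mar has 31 days (168 − 31 = 137 remain).
Apr has 30 days (137 − 30 = 107 remain).
May has 31 days (107 − 31 = 76 remain).
Jun has 30 days (76 − 30 = 46 remain).
Jul has 31 days (46 − 31 = 15 remain).
15 into Aug → Aug 15.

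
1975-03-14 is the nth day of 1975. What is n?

Days in months before March: 31 + 28 = 59.
Plus 14 days into March → day 73.

73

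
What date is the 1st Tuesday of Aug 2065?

Aug 4, 2065

Aug 2065 begins on a Saturday, so the first Tuesday is Aug 4 (3 days later).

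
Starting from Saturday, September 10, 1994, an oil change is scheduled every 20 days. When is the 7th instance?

The 7th occurrence is 6 intervals after the first: 6 × 20 = 120 days after September 10, 1994.
September has 30 days — 20 days to the end of September leaves 100.
October has 31 days (69 left).
November has 30 days (39 left).
December has 31 days (8 left).
8 days into January → January 8, 1995.

January 8, 1995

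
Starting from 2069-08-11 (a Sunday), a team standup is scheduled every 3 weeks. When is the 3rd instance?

2069-09-22

The 3rd occurrence is 2 intervals after the first: 2 × 21 = 42 days after 2069-08-11.
August has 31 days — 20 days to the end of August leaves 22.
22 days into September → 2069-09-22.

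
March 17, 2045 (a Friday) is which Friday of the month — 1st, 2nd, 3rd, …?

Day 17 falls in week ⌈17/7⌉ of the month.
Days 1–7 hold the 1st Friday, 8–14 the 2nd, 15–21 the 3rd, 22–28 the 4th, 29–31 the 5th.
17 is in the range for the 3rd.

3rd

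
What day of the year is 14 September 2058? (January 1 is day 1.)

257

Days in months before September: 31 + 28 + 31 + 30 + 31 + 30 + 31 + 31 = 243.
Plus 14 days into September → day 257.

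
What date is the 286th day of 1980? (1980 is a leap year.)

January has 31 days (286 − 31 = 255 remain).
February has 29 days (255 − 29 = 226 remain).
March has 31 days (226 − 31 = 195 remain).
April has 30 days (195 − 30 = 165 remain).
May has 31 days (165 − 31 = 134 remain).
June has 30 days (134 − 30 = 104 remain).
July has 31 days (104 − 31 = 73 remain).
August has 31 days (73 − 31 = 42 remain).
September has 30 days (42 − 30 = 12 remain).
12 into October → October 12.

1980-10-12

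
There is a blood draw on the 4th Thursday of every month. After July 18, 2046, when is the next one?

July 2046 starts on a Sunday; its first Thursday is the 5th, so the 4th Thursday is the 26th — July 26, 2046.
July 26, 2046 is after July 18, 2046, so that is the next one.

July 26, 2046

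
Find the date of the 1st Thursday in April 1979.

1979-04-05

The first Thursday of April 1979 is April 5.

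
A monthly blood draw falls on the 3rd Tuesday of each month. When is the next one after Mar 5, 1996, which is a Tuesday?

Mar 1996 starts on a Friday; its first Tuesday is the 5th, so the 3rd Tuesday is the 19th — Mar 19, 1996.
Mar 19, 1996 is after Mar 5, 1996, so that is the next one.

Mar 19, 1996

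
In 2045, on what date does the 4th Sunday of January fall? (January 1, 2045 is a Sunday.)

2045-01-22

January 2045 begins on a Sunday, so the first Sunday is January 1.
The 4th Sunday is 3 weeks later: 1 + 21 = 22.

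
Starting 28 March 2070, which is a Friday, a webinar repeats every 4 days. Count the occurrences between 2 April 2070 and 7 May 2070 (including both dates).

9

Occurrences land 4·i days after 28 March 2070 for i = 0, 1, 2, …
2 April 2070 is 5 days after the start; 5 ÷ 4 = 1 remainder 1; since the remainder is 1, round up to i = 2. First occurrence in the window: #3 on 5 April 2070 (2×4 = 8 days in).
7 May 2070 is 40 days after the start; 40 ÷ 4 = 10 remainder 0. Last occurrence in the window: #11 on 7 May 2070.
Occurrences #3 through #11: 9 in total.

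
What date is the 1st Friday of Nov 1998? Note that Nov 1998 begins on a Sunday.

Nov 1998 begins on a Sunday, so the first Friday is Nov 6 (5 days later).

Nov 6, 1998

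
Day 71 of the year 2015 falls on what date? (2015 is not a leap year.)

January has 31 days (71 − 31 = 40 remain).
February has 28 days (40 − 28 = 12 remain).
12 into March → March 12.

12 March 2015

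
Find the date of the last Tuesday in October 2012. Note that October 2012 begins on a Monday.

October 2012 begins on a Monday, so the first Tuesday is October 2 (1 day later).
October 2012 has 31 days. Adding weeks: 2, 9, 16, 23, 30 — the last one ≤ 31 is the 30th.

October 30, 2012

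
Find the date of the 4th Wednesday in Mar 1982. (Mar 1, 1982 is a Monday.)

Mar 24, 1982

Mar 1982 begins on a Monday, so the first Wednesday is Mar 3 (2 days later).
The 4th Wednesday is 3 weeks later: 3 + 21 = 24.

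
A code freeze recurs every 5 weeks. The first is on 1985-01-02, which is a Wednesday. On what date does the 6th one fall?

1985-06-26

The 6th occurrence is 5 intervals after the first: 5 × 35 = 175 days after 1985-01-02.
January has 31 days — 29 days to the end of January leaves 146.
February has 28 days (118 left).
March has 31 days (87 left).
April has 30 days (57 left).
May has 31 days (26 left).
26 days into June → 1985-06-26.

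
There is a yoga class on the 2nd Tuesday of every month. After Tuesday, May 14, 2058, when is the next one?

Jun 11, 2058

May 2058 starts on a Wednesday; its first Tuesday is the 7th, so the 2nd Tuesday is the 14th — May 14, 2058.
That is not after May 14, 2058, so look at Jun 2058.
Jun 2058 starts on a Saturday; its first Tuesday is the 4th, so the 2nd Tuesday is the 11th — Jun 11, 2058.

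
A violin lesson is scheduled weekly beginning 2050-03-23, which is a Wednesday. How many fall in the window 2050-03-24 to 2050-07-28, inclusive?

Occurrences land 7·i days after 2050-03-23 for i = 0, 1, 2, …
2050-03-24 is 1 day after the start; 1 ÷ 7 = 0 remainder 1; since the remainder is 1, round up to i = 1. First occurrence in the window: #2 on 2050-03-30 (1×7 = 7 days in).
2050-07-28 is 127 days after the start; 127 ÷ 7 = 18 remainder 1. Last occurrence in the window: #19 on 2050-07-27.
Occurrences #2 through #19: 18 in total.

18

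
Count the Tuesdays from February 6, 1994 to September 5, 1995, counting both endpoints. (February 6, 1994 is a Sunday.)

83

February 6, 1994 is a Sunday; the first Tuesday on or after it is February 8, 1994 (2 days later).
From February 8, 1994 to September 5, 1995: 326 + 248 = 574 days (rest of 1994, to September 5, 1995 in 1995).
574 ÷ 7 = 82 full weeks with remainder 0, so 82 more Tuesdays after the first → 83.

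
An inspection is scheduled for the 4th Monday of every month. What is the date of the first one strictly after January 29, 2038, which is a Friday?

February 22, 2038

January 2038 starts on a Friday; its first Monday is the 4th, so the 4th Monday is the 25th — January 25, 2038.
That is not after January 29, 2038, so look at February 2038.
February 2038 starts on a Monday; its first Monday is the 1st, so the 4th Monday is the 22nd — February 22, 2038.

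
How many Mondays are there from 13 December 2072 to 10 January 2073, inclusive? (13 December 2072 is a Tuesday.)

4

13 December 2072 is a Tuesday; the first Monday on or after it is 19 December 2072 (6 days later).
From 19 December 2072 to 10 January 2073: 12 + 10 = 22 days (rest of December, January).
22 ÷ 7 = 3 full weeks with remainder 1, so 3 more Mondays after the first → 4.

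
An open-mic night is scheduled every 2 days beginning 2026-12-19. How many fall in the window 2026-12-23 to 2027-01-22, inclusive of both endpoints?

Occurrences land 2·i days after 2026-12-19 for i = 0, 1, 2, …
2026-12-23 is 4 days after the start; 4 ÷ 2 = 2 remainder 0. First occurrence in the window: #3 on 2026-12-23 (2×2 = 4 days in).
2027-01-22 is 34 days after the start; 34 ÷ 2 = 17 remainder 0. Last occurrence in the window: #18 on 2027-01-22.
Occurrences #3 through #18: 16 in total.

16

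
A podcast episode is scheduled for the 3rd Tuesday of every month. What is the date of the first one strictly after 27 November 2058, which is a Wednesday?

November 2058 starts on a Friday; its first Tuesday is the 5th, so the 3rd Tuesday is the 19th — 19 November 2058.
That is not after 27 November 2058, so look at December 2058.
December 2058 starts on a Sunday; its first Tuesday is the 3rd, so the 3rd Tuesday is the 17th — 17 December 2058.

17 December 2058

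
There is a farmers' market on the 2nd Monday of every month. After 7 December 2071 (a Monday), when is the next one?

14 December 2071

December 2071 starts on a Tuesday; its first Monday is the 7th, so the 2nd Monday is the 14th — 14 December 2071.
14 December 2071 is after 7 December 2071, so that is the next one.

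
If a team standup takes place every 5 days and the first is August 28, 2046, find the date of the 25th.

The 25th occurrence is 24 intervals after the first: 24 × 5 = 120 days after August 28, 2046.
August has 31 days — 3 days to the end of August leaves 117.
September has 30 days (87 left).
October has 31 days (56 left).
November has 30 days (26 left).
26 days into December → December 26, 2046.

December 26, 2046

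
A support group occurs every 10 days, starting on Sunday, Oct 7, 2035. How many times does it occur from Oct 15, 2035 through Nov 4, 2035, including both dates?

2

Occurrences land 10·i days after Oct 7, 2035 for i = 0, 1, 2, …
Oct 15, 2035 is 8 days after the start; 8 ÷ 10 = 0 remainder 8; since the remainder is 8, round up to i = 1. First occurrence in the window: #2 on Oct 17, 2035 (1×10 = 10 days in).
Nov 4, 2035 is 28 days after the start; 28 ÷ 10 = 2 remainder 8. Last occurrence in the window: #3 on Oct 27, 2035.
Occurrences #2 through #3: 2 in total.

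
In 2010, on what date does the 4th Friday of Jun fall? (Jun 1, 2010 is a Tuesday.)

Jun 2010 begins on a Tuesday, so the first Friday is Jun 4 (3 days later).
The 4th Friday is 3 weeks later: 4 + 21 = 25.

Jun 25, 2010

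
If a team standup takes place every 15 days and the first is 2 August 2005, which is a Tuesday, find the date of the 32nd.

10 November 2006

The 32nd occurrence is 31 intervals after the first: 31 × 15 = 465 days after 2 August 2005.
August has 31 days — 29 days to the end of August leaves 436.
From end of August to end of 2005 is 122 days (314 left).
January has 31 days (283 left).
February has 28 days (255 left).
March has 31 days (224 left).
April has 30 days (194 left).
May has 31 days (163 left).
June has 30 days (133 left).
July has 31 days (102 left).
August has 31 days (71 left).
September has 30 days (41 left).
October has 31 days (10 left).
10 days into November → 10 November 2006.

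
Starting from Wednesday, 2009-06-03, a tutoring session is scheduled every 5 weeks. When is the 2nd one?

The 2nd occurrence is 1 interval after the first: 1 × 35 = 35 days after 2009-06-03.
June has 30 days — 27 days to the end of June leaves 8.
8 days into July → 2009-07-08.

2009-07-08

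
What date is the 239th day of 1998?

Aug 27, 1998

Jan has 31 days (239 − 31 = 208 remain).
Feb has 28 days (208 − 28 = 180 remain).
Mar has 31 days (180 − 31 = 149 remain).
Apr has 30 days (149 − 30 = 119 remain).
May has 31 days (119 − 31 = 88 remain).
Jun has 30 days (88 − 30 = 58 remain).
Jul has 31 days (58 − 31 = 27 remain).
27 into Aug → Aug 27.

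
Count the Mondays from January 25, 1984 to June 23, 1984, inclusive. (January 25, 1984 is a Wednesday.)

21

January 25, 1984 is a Wednesday; the first Monday on or after it is January 30, 1984 (5 days later).
From January 30, 1984 to June 23, 1984: 1 + 29 + 31 + 30 + 31 + 23 = 145 days (rest of January, February, March, April, May, June).
145 ÷ 7 = 20 full weeks with remainder 5, so 20 more Mondays after the first → 21.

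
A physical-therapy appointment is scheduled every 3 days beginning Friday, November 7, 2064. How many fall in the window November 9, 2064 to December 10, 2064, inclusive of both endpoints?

11

Occurrences land 3·i days after November 7, 2064 for i = 0, 1, 2, …
November 9, 2064 is 2 days after the start; 2 ÷ 3 = 0 remainder 2; since the remainder is 2, round up to i = 1. First occurrence in the window: #2 on November 10, 2064 (1×3 = 3 days in).
December 10, 2064 is 33 days after the start; 33 ÷ 3 = 11 remainder 0. Last occurrence in the window: #12 on December 10, 2064.
Occurrences #2 through #12: 11 in total.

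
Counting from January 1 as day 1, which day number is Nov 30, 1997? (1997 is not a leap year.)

Days in months before Nov: 31 + 28 + 31 + 30 + 31 + 30 + 31 + 31 + 30 + 31 = 304.
Plus 30 days into Nov → day 334.

334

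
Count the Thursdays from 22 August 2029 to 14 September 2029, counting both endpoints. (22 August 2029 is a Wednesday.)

4

22 August 2029 is a Wednesday; the first Thursday on or after it is 23 August 2029 (1 day later).
From 23 August 2029 to 14 September 2029: 8 + 14 = 22 days (rest of August, September).
22 ÷ 7 = 3 full weeks with remainder 1, so 3 more Thursdays after the first → 4.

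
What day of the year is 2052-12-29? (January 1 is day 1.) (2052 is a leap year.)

Days in months before December: 31 + 29 + 31 + 30 + 31 + 30 + 31 + 31 + 30 + 31 + 30 = 335.
Plus 29 days into December → day 364.

364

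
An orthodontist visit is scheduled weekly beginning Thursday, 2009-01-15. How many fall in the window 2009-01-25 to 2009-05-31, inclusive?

Occurrences land 7·i days after 2009-01-15 for i = 0, 1, 2, …
2009-01-25 is 10 days after the start; 10 ÷ 7 = 1 remainder 3; since the remainder is 3, round up to i = 2. First occurrence in the window: #3 on 2009-01-29 (2×7 = 14 days in).
2009-05-31 is 136 days after the start; 136 ÷ 7 = 19 remainder 3. Last occurrence in the window: #20 on 2009-05-28.
Occurrences #3 through #20: 18 in total.

18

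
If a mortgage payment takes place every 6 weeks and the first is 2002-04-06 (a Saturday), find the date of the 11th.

The 11th occurrence is 10 intervals after the first: 10 × 42 = 420 days after 2002-04-06.
April has 30 days — 24 days to the end of April leaves 396.
May has 31 days (365 left).
June has 30 days (335 left).
July has 31 days (304 left).
August has 31 days (273 left).
September has 30 days (243 left).
October has 31 days (212 left).
November has 30 days (182 left).
December has 31 days (151 left).
January has 31 days (120 left).
February has 28 days (92 left).
March has 31 days (61 left).
April has 30 days (31 left).
31 days into May → 2003-05-31.

2003-05-31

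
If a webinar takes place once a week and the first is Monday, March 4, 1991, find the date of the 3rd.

March 18, 1991

The 3rd occurrence is 2 intervals after the first: 2 × 7 = 14 days after March 4, 1991.
14 days later is March 18, 1991.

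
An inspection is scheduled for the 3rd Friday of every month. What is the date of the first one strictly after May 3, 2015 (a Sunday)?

May 2015 starts on a Friday; its first Friday is the 1st, so the 3rd Friday is the 15th — May 15, 2015.
May 15, 2015 is after May 3, 2015, so that is the next one.

May 15, 2015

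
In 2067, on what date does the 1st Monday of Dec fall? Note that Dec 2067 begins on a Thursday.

Dec 2067 begins on a Thursday, so the first Monday is Dec 5 (4 days later).

Dec 5, 2067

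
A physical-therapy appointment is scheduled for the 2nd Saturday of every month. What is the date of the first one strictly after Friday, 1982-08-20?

August 1982 starts on a Sunday; its first Saturday is the 7th, so the 2nd Saturday is the 14th — 1982-08-14.
That is not after 1982-08-20, so look at September 1982.
September 1982 starts on a Wednesday; its first Saturday is the 4th, so the 2nd Saturday is the 11th — 1982-09-11.

1982-09-11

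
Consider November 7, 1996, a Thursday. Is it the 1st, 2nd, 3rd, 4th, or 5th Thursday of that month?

1st

Day 7 falls in week ⌈7/7⌉ of the month.
Days 1–7 hold the 1st Thursday, 8–14 the 2nd, 15–21 the 3rd, 22–28 the 4th, 29–31 the 5th.
7 is in the range for the 1st.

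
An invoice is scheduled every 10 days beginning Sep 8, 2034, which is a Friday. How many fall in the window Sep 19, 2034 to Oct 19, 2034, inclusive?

3

Occurrences land 10·i days after Sep 8, 2034 for i = 0, 1, 2, …
Sep 19, 2034 is 11 days after the start; 11 ÷ 10 = 1 remainder 1; since the remainder is 1, round up to i = 2. First occurrence in the window: #3 on Sep 28, 2034 (2×10 = 20 days in).
Oct 19, 2034 is 41 days after the start; 41 ÷ 10 = 4 remainder 1. Last occurrence in the window: #5 on Oct 18, 2034.
Occurrences #3 through #5: 3 in total.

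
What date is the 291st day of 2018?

Oct 18, 2018

Jan has 31 days (291 − 31 = 260 remain).
Feb has 28 days (260 − 28 = 232 remain).
Mar has 31 days (232 − 31 = 201 remain).
Apr has 30 days (201 − 30 = 171 remain).
May has 31 days (171 − 31 = 140 remain).
Jun has 30 days (140 − 30 = 110 remain).
Jul has 31 days (110 − 31 = 79 remain).
Aug has 31 days (79 − 31 = 48 remain).
Sep has 30 days (48 − 30 = 18 remain).
18 into Oct → Oct 18.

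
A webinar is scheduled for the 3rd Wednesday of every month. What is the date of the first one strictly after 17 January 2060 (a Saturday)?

January 2060 starts on a Thursday; its first Wednesday is the 7th, so the 3rd Wednesday is the 21st — 21 January 2060.
21 January 2060 is after 17 January 2060, so that is the next one.

21 January 2060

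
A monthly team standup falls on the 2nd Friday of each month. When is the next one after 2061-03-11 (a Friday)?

2061-04-08

March 2061 starts on a Tuesday; its first Friday is the 4th, so the 2nd Friday is the 11th — 2061-03-11.
That is not after 2061-03-11, so look at April 2061.
April 2061 starts on a Friday; its first Friday is the 1st, so the 2nd Friday is the 8th — 2061-04-08.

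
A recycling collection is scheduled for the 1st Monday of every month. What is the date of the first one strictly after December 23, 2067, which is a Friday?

January 2, 2068

December 2067 starts on a Thursday, so its 1st Monday is December 5, 2067 (4 days in).
That is not after December 23, 2067, so look at January 2068.
January 2068 starts on a Sunday, so its 1st Monday is January 2, 2068 (1 day in).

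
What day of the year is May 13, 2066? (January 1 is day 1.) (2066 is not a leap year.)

Days in months before May: 31 + 28 + 31 + 30 = 120.
Plus 13 days into May → day 133.

133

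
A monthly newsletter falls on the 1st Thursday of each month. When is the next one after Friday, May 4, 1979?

May 1979 starts on a Tuesday, so its 1st Thursday is May 3, 1979 (2 days in).
That is not after May 4, 1979, so look at June 1979.
June 1979 starts on a Friday, so its 1st Thursday is June 7, 1979 (6 days in).

June 7, 1979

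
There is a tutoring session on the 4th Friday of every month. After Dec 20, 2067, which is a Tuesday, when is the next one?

Dec 2067 starts on a Thursday; its first Friday is the 2nd, so the 4th Friday is the 23rd — Dec 23, 2067.
Dec 23, 2067 is after Dec 20, 2067, so that is the next one.

Dec 23, 2067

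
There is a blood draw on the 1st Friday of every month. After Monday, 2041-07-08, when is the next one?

July 2041 starts on a Monday, so its 1st Friday is 2041-07-05 (4 days in).
That is not after 2041-07-08, so look at August 2041.
August 2041 starts on a Thursday, so its 1st Friday is 2041-08-02 (1 day in).

2041-08-02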